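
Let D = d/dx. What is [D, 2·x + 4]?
2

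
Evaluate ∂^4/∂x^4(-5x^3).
0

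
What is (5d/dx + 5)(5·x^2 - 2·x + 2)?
5 x \left(5 x + 8\right)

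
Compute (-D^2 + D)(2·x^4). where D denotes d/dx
8 x^{2} \left(x - 3\right)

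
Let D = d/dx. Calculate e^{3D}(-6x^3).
- 6 x^{3} - 54 x^{2} - 162 x - 162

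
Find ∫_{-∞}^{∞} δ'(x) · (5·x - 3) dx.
-5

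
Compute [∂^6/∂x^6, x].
6\frac{d^{5}}{dx^{5}}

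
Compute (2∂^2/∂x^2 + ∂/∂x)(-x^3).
3 x \left(- x - 4\right)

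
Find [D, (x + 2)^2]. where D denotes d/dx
2 x + 4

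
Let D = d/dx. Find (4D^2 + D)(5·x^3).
15 x \left(x + 8\right)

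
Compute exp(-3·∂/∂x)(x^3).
x^{3} - 9 x^{2} + 27 x - 27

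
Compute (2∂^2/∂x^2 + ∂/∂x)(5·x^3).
15 x \left(x + 4\right)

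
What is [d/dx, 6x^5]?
30 x^{4}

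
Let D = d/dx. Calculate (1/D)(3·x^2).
x^{3}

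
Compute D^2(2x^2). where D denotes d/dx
4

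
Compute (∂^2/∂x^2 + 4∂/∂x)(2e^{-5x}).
10 e^{- 5 x}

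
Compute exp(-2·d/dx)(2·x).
2 x - 4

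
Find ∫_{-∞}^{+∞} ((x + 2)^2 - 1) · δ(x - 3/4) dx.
\frac{105}{16}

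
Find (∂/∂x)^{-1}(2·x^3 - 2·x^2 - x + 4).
\frac{x^{4}}{2} - \frac{2 x^{3}}{3} - \frac{x^{2}}{2} + 4 x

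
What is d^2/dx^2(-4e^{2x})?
- 16 e^{2 x}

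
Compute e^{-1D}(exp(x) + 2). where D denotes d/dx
e^{x - 1} + 2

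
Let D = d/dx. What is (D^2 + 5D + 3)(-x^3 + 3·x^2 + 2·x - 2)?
- 3 x^{3} - 6 x^{2} + 30 x + 10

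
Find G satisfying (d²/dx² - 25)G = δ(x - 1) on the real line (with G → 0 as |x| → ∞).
-\frac{e^{-5|x - 1|}}{10}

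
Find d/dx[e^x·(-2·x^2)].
2 x \left(- x - 2\right) e^{x}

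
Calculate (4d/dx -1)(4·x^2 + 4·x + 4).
- 4 x^{2} + 28 x + 12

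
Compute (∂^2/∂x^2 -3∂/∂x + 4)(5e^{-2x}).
70 e^{- 2 x}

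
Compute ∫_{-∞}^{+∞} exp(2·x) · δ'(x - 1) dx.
- 2 e^{2}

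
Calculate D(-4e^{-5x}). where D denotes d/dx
20 e^{- 5 x}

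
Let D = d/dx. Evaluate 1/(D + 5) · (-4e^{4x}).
- \frac{4 e^{4 x}}{9}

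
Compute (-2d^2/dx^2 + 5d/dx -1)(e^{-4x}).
- 53 e^{- 4 x}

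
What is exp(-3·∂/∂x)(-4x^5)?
- 4 x^{5} + 60 x^{4} - 360 x^{3} + 1080 x^{2} - 1620 x + 972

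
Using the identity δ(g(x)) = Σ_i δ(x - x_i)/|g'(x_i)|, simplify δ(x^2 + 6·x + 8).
\frac{\delta(x + 2) + \delta(x + 4)}{2}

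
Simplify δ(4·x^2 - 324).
\frac{\delta(x - 9) + \delta(x + 9)}{72}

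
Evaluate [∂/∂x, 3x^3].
9 x^{2}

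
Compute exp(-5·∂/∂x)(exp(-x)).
e^{5 - x}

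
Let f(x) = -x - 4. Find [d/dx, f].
-1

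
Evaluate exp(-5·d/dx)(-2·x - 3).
7 - 2 x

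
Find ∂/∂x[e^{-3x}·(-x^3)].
3 x^{2} \left(x - 1\right) e^{- 3 x}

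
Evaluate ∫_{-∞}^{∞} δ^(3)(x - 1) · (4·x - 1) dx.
0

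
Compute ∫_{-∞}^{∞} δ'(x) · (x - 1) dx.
-1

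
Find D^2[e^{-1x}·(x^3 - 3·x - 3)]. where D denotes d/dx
\left(x^{3} - 6 x^{2} + 3 x + 3\right) e^{- x}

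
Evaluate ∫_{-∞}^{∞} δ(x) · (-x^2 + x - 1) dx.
-1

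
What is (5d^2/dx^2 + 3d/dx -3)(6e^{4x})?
534 e^{4 x}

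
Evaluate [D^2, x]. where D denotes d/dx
2D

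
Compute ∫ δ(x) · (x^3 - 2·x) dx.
0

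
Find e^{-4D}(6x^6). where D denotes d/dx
6 x^{6} - 144 x^{5} + 1440 x^{4} - 7680 x^{3} + 23040 x^{2} - 36864 x + 24576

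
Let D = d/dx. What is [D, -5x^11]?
- 55 x^{10}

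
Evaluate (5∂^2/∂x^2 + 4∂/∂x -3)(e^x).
6 e^{x}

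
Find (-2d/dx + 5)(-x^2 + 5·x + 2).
x \left(29 - 5 x\right)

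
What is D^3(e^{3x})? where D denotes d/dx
27 e^{3 x}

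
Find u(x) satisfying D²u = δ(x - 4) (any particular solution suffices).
\frac{|x - 4|}{2}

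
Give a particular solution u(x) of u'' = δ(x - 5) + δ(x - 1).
\frac{|x - 5|}{2} + \frac{|x - 1|}{2}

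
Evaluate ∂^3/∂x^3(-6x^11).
- 5940 x^{8}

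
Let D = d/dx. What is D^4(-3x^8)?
- 5040 x^{4}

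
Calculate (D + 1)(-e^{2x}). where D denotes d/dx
- 3 e^{2 x}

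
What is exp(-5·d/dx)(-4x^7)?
- 4 x^{7} + 140 x^{6} - 2100 x^{5} + 17500 x^{4} - 87500 x^{3} + 262500 x^{2} - 437500 x + 312500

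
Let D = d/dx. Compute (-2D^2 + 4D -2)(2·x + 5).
- 4 x - 2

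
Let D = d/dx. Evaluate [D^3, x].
3D^{2}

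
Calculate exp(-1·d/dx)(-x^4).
- x^{4} + 4 x^{3} - 6 x^{2} + 4 x - 1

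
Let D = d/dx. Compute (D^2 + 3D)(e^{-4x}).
4 e^{- 4 x}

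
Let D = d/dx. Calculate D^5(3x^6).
2160 x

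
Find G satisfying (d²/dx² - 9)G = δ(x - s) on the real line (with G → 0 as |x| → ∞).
-\frac{e^{-3|x-s|}}{6}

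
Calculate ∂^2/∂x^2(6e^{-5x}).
150 e^{- 5 x}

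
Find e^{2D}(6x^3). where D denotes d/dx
6 x^{3} + 36 x^{2} + 72 x + 48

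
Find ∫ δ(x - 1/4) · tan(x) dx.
\tan{\left(\frac{1}{4} \right)}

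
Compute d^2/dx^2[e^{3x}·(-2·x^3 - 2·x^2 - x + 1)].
\left(- 18 x^{3} - 54 x^{2} - 45 x - 1\right) e^{3 x}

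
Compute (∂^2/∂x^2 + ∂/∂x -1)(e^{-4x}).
11 e^{- 4 x}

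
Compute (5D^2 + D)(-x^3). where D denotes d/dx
3 x \left(- x - 10\right)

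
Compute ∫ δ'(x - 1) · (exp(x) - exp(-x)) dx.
- 2 \cosh{\left(1 \right)}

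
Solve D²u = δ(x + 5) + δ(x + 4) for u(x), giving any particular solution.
\frac{|x + 5|}{2} + \frac{|x + 4|}{2}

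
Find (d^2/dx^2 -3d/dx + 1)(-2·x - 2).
4 - 2 x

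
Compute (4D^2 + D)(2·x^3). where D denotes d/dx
6 x \left(x + 8\right)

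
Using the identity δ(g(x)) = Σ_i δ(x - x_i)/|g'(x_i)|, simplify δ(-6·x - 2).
\frac{\delta(x + 1/3)}{6}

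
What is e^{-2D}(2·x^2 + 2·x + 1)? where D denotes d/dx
2 x^{2} - 6 x + 5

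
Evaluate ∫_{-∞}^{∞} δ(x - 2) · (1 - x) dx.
-1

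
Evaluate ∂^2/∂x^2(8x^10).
720 x^{8}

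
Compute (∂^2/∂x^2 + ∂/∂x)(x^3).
3 x \left(x + 2\right)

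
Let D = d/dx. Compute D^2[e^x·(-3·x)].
3 \left(- x - 2\right) e^{x}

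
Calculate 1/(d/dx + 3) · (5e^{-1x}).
\frac{5 e^{- x}}{2}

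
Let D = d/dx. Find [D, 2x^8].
16 x^{7}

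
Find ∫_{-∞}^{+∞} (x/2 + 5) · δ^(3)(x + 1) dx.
0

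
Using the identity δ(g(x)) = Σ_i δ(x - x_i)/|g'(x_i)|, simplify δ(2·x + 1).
\frac{\delta(x + 1/2)}{2}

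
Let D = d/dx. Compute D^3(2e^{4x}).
128 e^{4 x}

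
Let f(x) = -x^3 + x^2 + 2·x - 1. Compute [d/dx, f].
- 3 x^{2} + 2 x + 2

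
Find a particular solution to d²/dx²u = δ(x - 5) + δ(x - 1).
\frac{|x - 5|}{2} + \frac{|x - 1|}{2}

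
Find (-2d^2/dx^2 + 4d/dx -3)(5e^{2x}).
- 15 e^{2 x}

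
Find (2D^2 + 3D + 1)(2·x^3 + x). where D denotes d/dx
2 x^{3} + 18 x^{2} + 25 x + 3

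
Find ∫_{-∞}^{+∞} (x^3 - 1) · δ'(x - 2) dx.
-12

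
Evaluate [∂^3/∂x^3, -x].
-3\frac{d^{2}}{dx^{2}}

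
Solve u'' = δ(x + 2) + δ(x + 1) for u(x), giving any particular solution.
\frac{|x + 2|}{2} + \frac{|x + 1|}{2}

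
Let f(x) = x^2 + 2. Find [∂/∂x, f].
2 x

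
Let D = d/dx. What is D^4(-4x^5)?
- 480 x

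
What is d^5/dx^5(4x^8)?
26880 x^{3}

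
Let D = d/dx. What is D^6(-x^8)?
- 20160 x^{2}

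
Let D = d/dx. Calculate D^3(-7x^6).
- 840 x^{3}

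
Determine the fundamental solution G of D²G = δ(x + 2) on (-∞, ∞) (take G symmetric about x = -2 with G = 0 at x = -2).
\frac{|x + 2|}{2}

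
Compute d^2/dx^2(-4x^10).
- 360 x^{8}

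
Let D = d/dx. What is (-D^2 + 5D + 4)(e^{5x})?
4 e^{5 x}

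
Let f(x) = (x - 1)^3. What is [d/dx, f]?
3 \left(x - 1\right)^{2}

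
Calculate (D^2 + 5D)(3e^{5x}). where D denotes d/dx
150 e^{5 x}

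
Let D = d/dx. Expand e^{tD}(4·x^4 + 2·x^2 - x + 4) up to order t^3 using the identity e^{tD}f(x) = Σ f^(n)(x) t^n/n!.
16 t^{3} x + t^{2} \left(24 x^{2} + 2\right) + t \left(16 x^{3} + 4 x - 1\right) + 4 x^{4} + 2 x^{2} - x + 4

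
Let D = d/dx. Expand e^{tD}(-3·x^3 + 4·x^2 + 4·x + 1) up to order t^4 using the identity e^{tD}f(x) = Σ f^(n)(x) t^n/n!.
- 3 t^{3} + t^{2} \left(4 - 9 x\right) + t \left(- 9 x^{2} + 8 x + 4\right) - 3 x^{3} + 4 x^{2} + 4 x + 1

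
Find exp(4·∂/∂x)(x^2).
x^{2} + 8 x + 16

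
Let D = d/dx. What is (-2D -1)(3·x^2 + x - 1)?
- 3 x^{2} - 13 x - 1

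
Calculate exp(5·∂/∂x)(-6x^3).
- 6 x^{3} - 90 x^{2} - 450 x - 750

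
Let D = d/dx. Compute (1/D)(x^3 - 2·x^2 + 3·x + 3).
\frac{x^{4}}{4} - \frac{2 x^{3}}{3} + \frac{3 x^{2}}{2} + 3 x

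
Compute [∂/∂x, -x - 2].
-1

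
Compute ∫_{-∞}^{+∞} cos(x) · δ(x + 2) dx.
\cos{\left(2 \right)}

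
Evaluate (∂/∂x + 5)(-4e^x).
- 24 e^{x}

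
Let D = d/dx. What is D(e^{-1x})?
- e^{- x}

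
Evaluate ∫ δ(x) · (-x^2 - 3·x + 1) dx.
1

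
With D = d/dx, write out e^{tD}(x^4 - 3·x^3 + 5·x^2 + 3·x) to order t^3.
t^{3} \left(4 x - 3\right) + t^{2} \left(6 x^{2} - 9 x + 5\right) + t \left(4 x^{3} - 9 x^{2} + 10 x + 3\right) + x^{4} - 3 x^{3} + 5 x^{2} + 3 x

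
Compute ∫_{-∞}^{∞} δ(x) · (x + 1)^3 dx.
1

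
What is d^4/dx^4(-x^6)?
- 360 x^{2}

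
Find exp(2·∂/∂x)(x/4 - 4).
\frac{x}{4} - \frac{7}{2}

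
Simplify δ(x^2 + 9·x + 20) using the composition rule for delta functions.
\frac{\delta(x + 4) + \delta(x + 5)}{1}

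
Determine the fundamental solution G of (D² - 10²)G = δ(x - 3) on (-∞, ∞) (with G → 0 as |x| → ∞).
-\frac{e^{-10|x - 3|}}{20}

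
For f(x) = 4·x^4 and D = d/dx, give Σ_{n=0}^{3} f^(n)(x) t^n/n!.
4 x \left(4 t^{3} + 6 t^{2} x + 4 t x^{2} + x^{3}\right)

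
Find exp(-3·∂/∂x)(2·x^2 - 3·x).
2 x^{2} - 15 x + 27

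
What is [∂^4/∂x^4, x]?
4\frac{d^{3}}{dx^{3}}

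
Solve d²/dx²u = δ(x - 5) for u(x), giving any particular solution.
\frac{|x - 5|}{2}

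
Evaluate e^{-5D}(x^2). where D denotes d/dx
x^{2} - 10 x + 25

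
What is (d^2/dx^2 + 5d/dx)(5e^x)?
30 e^{x}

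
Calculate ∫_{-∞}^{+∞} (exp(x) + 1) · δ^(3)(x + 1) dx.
- \frac{1}{e}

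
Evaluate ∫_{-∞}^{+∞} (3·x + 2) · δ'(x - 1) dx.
-3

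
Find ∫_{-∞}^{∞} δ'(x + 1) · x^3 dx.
-3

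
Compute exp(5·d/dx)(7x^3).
7 x^{3} + 105 x^{2} + 525 x + 875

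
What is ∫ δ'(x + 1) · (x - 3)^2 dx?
8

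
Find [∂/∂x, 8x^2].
16 x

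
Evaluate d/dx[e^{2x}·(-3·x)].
\left(- 6 x - 3\right) e^{2 x}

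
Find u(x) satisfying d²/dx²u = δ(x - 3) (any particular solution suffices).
\frac{|x - 3|}{2}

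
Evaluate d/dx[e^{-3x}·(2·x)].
2 \left(1 - 3 x\right) e^{- 3 x}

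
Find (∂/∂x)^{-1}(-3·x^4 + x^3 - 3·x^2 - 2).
- \frac{3 x^{5}}{5} + \frac{x^{4}}{4} - x^{3} - 2 x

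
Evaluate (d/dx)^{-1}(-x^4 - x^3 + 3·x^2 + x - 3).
- \frac{x^{5}}{5} - \frac{x^{4}}{4} + x^{3} + \frac{x^{2}}{2} - 3 x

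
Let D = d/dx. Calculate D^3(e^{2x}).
8 e^{2 x}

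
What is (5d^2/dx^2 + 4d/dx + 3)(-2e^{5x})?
- 296 e^{5 x}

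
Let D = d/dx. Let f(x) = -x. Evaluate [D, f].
-1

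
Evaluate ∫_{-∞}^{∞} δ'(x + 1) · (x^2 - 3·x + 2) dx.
5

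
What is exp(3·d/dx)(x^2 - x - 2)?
x^{2} + 5 x + 4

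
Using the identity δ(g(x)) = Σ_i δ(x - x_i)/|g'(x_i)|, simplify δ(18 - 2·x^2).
\frac{\delta(x - 3) + \delta(x + 3)}{12}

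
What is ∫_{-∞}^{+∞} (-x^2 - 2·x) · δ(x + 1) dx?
1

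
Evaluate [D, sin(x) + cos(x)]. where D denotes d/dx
- \sin{\left(x \right)} + \cos{\left(x \right)}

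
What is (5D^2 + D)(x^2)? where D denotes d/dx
2 x + 10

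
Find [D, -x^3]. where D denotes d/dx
- 3 x^{2}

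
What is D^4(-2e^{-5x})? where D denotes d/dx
- 1250 e^{- 5 x}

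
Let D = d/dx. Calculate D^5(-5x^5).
-600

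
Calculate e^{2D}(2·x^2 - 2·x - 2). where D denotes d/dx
2 x^{2} + 6 x + 2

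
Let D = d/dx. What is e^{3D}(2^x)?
2^{x + 3}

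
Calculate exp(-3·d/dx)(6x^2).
6 x^{2} - 36 x + 54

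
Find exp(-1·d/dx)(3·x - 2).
3 x - 5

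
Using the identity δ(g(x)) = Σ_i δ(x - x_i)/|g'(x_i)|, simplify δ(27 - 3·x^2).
\frac{\delta(x - 3) + \delta(x + 3)}{18}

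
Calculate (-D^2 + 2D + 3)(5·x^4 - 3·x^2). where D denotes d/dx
15 x^{4} + 40 x^{3} - 69 x^{2} - 12 x + 6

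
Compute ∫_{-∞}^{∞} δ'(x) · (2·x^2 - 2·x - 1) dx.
2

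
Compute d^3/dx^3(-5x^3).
-30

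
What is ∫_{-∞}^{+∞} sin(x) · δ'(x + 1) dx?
- \cos{\left(1 \right)}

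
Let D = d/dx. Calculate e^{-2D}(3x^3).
3 x^{3} - 18 x^{2} + 36 x - 24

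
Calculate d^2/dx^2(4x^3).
24 x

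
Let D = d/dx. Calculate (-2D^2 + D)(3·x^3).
9 x \left(x - 4\right)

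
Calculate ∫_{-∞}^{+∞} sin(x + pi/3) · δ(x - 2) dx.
\sin{\left(\frac{\pi}{3} + 2 \right)}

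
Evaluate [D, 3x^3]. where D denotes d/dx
9 x^{2}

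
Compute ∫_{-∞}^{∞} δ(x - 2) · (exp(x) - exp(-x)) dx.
2 \sinh{\left(2 \right)}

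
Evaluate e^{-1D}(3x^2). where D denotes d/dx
3 x^{2} - 6 x + 3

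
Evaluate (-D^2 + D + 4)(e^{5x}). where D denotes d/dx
- 16 e^{5 x}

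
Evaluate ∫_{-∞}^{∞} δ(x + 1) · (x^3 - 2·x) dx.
1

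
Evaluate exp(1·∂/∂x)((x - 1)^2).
x^{2}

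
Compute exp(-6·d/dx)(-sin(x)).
- \sin{\left(x - 6 \right)}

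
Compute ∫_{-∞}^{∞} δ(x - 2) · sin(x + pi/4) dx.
\sin{\left(\frac{\pi}{4} + 2 \right)}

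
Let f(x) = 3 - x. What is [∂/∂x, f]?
-1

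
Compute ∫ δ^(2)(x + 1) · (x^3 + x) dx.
-6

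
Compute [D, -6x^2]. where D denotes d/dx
- 12 x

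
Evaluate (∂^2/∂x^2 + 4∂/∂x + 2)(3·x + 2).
6 x + 16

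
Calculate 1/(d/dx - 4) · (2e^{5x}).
2 e^{5 x}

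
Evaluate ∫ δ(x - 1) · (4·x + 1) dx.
5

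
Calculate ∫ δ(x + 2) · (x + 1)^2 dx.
1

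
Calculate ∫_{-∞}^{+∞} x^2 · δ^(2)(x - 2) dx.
2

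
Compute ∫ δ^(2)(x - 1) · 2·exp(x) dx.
2 e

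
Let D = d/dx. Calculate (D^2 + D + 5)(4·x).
20 x + 4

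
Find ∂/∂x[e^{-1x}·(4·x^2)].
4 x \left(2 - x\right) e^{- x}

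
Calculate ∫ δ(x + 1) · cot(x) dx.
- \cot{\left(1 \right)}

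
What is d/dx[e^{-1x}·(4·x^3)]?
4 x^{2} \left(3 - x\right) e^{- x}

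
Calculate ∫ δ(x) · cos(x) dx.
1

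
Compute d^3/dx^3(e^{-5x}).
- 125 e^{- 5 x}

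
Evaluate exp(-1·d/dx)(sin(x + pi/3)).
\sin{\left(x - 1 + \frac{\pi}{3} \right)}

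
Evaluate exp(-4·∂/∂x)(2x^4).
2 x^{4} - 32 x^{3} + 192 x^{2} - 512 x + 512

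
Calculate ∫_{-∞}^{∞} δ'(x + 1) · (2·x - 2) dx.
-2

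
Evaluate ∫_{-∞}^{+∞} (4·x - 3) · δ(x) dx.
-3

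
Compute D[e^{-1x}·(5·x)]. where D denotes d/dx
5 \left(1 - x\right) e^{- x}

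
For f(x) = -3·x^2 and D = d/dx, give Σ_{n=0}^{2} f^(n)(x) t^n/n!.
- 3 t^{2} - 6 t x - 3 x^{2}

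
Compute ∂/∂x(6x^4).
24 x^{3}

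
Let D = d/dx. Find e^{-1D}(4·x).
4 x - 4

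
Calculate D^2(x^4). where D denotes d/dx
12 x^{2}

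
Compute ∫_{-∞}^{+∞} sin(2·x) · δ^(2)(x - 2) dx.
- 4 \sin{\left(4 \right)}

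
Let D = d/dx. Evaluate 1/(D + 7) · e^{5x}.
\frac{e^{5 x}}{12}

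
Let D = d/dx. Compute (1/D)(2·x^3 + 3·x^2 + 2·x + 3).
\frac{x^{4}}{2} + x^{3} + x^{2} + 3 x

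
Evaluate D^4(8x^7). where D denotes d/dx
6720 x^{3}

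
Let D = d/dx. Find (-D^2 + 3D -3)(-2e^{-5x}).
86 e^{- 5 x}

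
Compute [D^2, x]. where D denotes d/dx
2D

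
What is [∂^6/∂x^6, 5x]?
30\frac{d^{5}}{dx^{5}}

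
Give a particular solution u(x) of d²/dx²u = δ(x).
\frac{|x|}{2}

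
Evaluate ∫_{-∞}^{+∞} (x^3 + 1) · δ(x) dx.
1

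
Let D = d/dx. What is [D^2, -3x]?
-6D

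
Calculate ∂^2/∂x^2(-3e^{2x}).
- 12 e^{2 x}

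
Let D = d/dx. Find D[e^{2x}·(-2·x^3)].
x^{2} \left(- 4 x - 6\right) e^{2 x}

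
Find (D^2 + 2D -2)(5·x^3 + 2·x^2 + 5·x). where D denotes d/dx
- 10 x^{3} + 26 x^{2} + 28 x + 14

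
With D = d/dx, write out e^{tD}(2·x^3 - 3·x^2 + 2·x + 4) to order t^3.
2 t^{3} + t^{2} \left(6 x - 3\right) + 2 t \left(3 x^{2} - 3 x + 1\right) + 2 x^{3} - 3 x^{2} + 2 x + 4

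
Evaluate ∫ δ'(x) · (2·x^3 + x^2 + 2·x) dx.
-2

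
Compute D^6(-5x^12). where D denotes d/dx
- 3326400 x^{6}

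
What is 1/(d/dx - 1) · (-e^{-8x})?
\frac{e^{- 8 x}}{9}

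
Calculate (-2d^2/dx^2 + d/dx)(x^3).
3 x \left(x - 4\right)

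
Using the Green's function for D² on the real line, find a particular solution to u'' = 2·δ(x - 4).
|x - 4|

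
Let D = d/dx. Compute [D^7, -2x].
-14D^{6}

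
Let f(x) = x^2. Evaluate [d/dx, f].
2 x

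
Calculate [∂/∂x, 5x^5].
25 x^{4}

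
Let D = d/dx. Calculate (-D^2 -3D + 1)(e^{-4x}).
- 3 e^{- 4 x}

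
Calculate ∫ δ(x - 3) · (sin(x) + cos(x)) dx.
\cos{\left(3 \right)} + \sin{\left(3 \right)}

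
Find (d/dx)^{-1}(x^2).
\frac{x^{3}}{3}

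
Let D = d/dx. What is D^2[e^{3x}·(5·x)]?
\left(45 x + 30\right) e^{3 x}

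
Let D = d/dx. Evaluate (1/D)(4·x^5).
\frac{2 x^{6}}{3}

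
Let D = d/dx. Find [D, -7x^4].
- 28 x^{3}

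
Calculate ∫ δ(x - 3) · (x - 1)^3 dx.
8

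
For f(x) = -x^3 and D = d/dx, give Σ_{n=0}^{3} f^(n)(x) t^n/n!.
- t^{3} - 3 t^{2} x - 3 t x^{2} - x^{3}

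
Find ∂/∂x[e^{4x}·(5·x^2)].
10 x \left(2 x + 1\right) e^{4 x}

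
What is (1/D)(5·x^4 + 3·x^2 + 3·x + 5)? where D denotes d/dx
x^{5} + x^{3} + \frac{3 x^{2}}{2} + 5 x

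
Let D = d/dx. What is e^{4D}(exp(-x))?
e^{- x - 4}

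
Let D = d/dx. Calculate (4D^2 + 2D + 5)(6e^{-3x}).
210 e^{- 3 x}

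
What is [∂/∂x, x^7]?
7 x^{6}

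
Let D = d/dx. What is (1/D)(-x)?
- \frac{x^{2}}{2}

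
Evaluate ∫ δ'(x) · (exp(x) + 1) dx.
-1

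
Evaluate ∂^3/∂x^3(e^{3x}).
27 e^{3 x}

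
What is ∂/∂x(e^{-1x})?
- e^{- x}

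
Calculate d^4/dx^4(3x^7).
2520 x^{3}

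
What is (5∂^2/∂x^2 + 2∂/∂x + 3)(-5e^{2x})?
- 135 e^{2 x}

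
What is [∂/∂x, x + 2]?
1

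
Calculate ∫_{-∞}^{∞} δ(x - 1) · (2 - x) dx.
1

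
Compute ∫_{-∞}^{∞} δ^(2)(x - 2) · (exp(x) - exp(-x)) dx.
2 \sinh{\left(2 \right)}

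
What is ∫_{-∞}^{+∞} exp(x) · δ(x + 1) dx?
e^{-1}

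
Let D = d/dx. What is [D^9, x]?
9D^{8}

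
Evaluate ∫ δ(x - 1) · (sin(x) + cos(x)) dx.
\cos{\left(1 \right)} + \sin{\left(1 \right)}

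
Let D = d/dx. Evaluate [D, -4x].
-4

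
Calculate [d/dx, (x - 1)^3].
3 \left(x - 1\right)^{2}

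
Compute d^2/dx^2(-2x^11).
- 220 x^{9}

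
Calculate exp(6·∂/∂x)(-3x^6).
- 3 x^{6} - 108 x^{5} - 1620 x^{4} - 12960 x^{3} - 58320 x^{2} - 139968 x - 139968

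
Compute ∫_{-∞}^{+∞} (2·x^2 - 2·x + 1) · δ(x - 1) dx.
1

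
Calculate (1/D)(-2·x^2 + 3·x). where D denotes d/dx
- \frac{2 x^{3}}{3} + \frac{3 x^{2}}{2}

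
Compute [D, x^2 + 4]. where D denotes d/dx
2 x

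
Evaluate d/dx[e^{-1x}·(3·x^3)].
3 x^{2} \left(3 - x\right) e^{- x}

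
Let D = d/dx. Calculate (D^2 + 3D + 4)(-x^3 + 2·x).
- 4 x^{3} - 9 x^{2} + 2 x + 6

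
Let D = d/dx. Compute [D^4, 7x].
28D^{3}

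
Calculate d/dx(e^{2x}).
2 e^{2 x}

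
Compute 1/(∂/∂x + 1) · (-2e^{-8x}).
\frac{2 e^{- 8 x}}{7}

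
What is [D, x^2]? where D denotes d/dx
2 x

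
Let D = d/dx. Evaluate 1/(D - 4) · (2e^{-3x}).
- \frac{2 e^{- 3 x}}{7}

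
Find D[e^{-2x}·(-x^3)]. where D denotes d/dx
x^{2} \left(2 x - 3\right) e^{- 2 x}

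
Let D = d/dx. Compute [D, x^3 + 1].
3 x^{2}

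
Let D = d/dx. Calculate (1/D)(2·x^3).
\frac{x^{4}}{2}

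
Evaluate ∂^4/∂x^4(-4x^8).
- 6720 x^{4}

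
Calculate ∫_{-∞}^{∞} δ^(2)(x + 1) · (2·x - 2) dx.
0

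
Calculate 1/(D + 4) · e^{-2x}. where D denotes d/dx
\frac{e^{- 2 x}}{2}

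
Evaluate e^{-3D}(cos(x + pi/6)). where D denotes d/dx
\cos{\left(x - 3 + \frac{\pi}{6} \right)}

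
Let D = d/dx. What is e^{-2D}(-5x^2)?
- 5 x^{2} + 20 x - 20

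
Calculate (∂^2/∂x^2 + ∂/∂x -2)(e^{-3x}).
4 e^{- 3 x}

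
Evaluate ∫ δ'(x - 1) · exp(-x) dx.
e^{-1}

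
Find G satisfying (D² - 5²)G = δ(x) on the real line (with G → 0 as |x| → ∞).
-\frac{e^{-5|x|}}{10}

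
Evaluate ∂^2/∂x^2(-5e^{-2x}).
- 20 e^{- 2 x}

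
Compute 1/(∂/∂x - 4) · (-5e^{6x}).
- \frac{5 e^{6 x}}{2}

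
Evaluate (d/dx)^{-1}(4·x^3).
x^{4}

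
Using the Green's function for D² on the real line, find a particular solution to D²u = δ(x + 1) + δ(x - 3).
\frac{|x + 1|}{2} + \frac{|x - 3|}{2}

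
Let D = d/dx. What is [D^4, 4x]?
16D^{3}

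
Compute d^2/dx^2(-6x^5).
- 120 x^{3}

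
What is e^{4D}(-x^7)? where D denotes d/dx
- x^{7} - 28 x^{6} - 336 x^{5} - 2240 x^{4} - 8960 x^{3} - 21504 x^{2} - 28672 x - 16384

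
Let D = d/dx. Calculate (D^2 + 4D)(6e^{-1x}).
- 18 e^{- x}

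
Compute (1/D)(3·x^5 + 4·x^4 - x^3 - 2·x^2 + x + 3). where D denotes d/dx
\frac{x^{6}}{2} + \frac{4 x^{5}}{5} - \frac{x^{4}}{4} - \frac{2 x^{3}}{3} + \frac{x^{2}}{2} + 3 x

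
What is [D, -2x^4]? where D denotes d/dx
- 8 x^{3}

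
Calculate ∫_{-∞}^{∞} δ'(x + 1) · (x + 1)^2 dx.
0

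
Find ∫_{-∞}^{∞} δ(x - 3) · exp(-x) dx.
e^{-3}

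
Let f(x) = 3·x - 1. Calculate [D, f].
3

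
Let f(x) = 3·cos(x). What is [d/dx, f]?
- 3 \sin{\left(x \right)}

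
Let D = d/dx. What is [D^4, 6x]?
24D^{3}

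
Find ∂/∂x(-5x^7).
- 35 x^{6}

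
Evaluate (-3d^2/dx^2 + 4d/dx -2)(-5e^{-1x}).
45 e^{- x}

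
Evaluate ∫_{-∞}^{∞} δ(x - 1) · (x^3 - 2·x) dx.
-1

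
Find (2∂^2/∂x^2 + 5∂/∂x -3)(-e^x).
- 4 e^{x}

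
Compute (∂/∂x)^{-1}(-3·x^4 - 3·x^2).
- \frac{3 x^{5}}{5} - x^{3}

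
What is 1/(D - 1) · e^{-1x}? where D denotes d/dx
- \frac{e^{- x}}{2}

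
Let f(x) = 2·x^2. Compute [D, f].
4 x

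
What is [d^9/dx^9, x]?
9\frac{d^{8}}{dx^{8}}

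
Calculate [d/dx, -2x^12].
- 24 x^{11}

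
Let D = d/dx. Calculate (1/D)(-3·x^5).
- \frac{x^{6}}{2}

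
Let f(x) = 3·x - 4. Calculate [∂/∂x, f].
3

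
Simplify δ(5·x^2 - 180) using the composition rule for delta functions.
\frac{\delta(x - 6) + \delta(x + 6)}{60}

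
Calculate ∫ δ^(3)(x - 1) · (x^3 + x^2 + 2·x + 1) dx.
-6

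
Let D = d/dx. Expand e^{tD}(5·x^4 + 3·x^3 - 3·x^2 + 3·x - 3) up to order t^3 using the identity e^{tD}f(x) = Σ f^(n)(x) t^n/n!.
t^{3} \left(20 x + 3\right) + t^{2} \left(30 x^{2} + 9 x - 3\right) + t \left(20 x^{3} + 9 x^{2} - 6 x + 3\right) + 5 x^{4} + 3 x^{3} - 3 x^{2} + 3 x - 3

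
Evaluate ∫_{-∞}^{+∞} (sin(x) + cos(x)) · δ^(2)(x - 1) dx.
- \sin{\left(1 \right)} - \cos{\left(1 \right)}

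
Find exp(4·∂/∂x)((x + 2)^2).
x^{2} + 12 x + 36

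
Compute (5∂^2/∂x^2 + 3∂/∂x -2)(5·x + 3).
9 - 10 x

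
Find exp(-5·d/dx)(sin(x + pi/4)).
\sin{\left(x - 5 + \frac{\pi}{4} \right)}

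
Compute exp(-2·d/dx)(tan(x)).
\tan{\left(x - 2 \right)}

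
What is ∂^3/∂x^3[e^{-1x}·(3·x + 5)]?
\left(4 - 3 x\right) e^{- x}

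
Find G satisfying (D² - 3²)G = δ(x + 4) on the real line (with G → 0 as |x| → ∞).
-\frac{e^{-3|x + 4|}}{6}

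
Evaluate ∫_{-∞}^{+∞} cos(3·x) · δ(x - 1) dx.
\cos{\left(3 \right)}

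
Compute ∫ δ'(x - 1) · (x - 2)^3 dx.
-3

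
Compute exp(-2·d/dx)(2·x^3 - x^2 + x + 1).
2 x^{3} - 13 x^{2} + 29 x - 21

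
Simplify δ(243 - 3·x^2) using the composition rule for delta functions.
\frac{\delta(x - 9) + \delta(x + 9)}{54}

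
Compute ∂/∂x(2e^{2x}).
4 e^{2 x}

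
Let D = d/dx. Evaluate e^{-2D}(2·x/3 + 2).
\frac{2 x}{3} + \frac{2}{3}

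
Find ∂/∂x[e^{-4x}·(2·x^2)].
4 x \left(1 - 2 x\right) e^{- 4 x}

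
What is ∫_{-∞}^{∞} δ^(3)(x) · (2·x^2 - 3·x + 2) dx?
0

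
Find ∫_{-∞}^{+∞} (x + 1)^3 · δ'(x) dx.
-3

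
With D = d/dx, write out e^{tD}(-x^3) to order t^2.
x \left(- 3 t^{2} - 3 t x - x^{2}\right)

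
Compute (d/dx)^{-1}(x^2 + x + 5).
\frac{x^{3}}{3} + \frac{x^{2}}{2} + 5 x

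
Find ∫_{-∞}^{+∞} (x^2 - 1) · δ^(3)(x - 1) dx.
0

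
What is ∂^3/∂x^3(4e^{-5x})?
- 500 e^{- 5 x}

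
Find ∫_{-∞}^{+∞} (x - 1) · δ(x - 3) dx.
2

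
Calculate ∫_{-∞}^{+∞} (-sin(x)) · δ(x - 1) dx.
- \sin{\left(1 \right)}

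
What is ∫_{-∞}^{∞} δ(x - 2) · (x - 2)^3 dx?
0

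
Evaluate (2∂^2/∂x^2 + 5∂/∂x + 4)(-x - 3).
- 4 x - 17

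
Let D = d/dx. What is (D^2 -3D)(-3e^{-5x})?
- 120 e^{- 5 x}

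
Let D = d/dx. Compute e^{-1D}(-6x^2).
- 6 x^{2} + 12 x - 6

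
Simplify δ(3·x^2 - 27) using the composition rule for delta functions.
\frac{\delta(x - 3) + \delta(x + 3)}{18}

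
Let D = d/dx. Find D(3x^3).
9 x^{2}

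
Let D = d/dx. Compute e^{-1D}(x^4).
x^{4} - 4 x^{3} + 6 x^{2} - 4 x + 1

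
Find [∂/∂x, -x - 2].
-1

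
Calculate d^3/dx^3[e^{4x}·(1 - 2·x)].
\left(- 128 x - 32\right) e^{4 x}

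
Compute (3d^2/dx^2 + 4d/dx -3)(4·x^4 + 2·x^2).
- 12 x^{4} + 64 x^{3} + 138 x^{2} + 16 x + 12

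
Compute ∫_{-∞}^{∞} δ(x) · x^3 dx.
0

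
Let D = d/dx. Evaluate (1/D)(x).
\frac{x^{2}}{2}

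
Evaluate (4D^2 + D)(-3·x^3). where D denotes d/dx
9 x \left(- x - 8\right)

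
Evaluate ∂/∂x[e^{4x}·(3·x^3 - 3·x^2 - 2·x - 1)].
\left(12 x^{3} - 3 x^{2} - 14 x - 6\right) e^{4 x}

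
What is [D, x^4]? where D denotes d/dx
4 x^{3}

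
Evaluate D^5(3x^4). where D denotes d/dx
0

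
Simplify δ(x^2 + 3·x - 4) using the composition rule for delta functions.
\frac{\delta(x + 4) + \delta(x - 1)}{5}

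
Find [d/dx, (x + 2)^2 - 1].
2 x + 4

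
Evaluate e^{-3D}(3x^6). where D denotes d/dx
3 x^{6} - 54 x^{5} + 405 x^{4} - 1620 x^{3} + 3645 x^{2} - 4374 x + 2187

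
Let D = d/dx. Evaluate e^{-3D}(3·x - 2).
3 x - 11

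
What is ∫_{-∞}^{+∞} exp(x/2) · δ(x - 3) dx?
e^{\frac{3}{2}}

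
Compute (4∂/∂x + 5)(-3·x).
- 15 x - 12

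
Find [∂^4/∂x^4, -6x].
-24\frac{d^{3}}{dx^{3}}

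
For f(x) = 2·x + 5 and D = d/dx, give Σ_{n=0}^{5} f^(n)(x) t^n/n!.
2 t + 2 x + 5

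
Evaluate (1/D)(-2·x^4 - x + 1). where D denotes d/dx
- \frac{2 x^{5}}{5} - \frac{x^{2}}{2} + x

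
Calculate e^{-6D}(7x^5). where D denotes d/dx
7 x^{5} - 210 x^{4} + 2520 x^{3} - 15120 x^{2} + 45360 x - 54432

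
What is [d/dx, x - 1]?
1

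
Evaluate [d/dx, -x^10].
- 10 x^{9}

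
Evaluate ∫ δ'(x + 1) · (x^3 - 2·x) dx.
-1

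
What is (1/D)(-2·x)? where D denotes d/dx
- x^{2}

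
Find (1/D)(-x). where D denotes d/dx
- \frac{x^{2}}{2}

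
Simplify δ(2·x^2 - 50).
\frac{\delta(x - 5) + \delta(x + 5)}{20}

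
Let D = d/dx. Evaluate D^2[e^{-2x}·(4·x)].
16 \left(x - 1\right) e^{- 2 x}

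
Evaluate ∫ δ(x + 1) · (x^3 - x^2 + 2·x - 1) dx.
-5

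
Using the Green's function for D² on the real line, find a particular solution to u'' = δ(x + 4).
\frac{|x + 4|}{2}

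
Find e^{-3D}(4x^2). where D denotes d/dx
4 x^{2} - 24 x + 36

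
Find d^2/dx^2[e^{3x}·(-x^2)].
\left(- 9 x^{2} - 12 x - 2\right) e^{3 x}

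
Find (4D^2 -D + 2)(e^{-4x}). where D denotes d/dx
70 e^{- 4 x}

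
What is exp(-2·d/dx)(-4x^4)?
- 4 x^{4} + 32 x^{3} - 96 x^{2} + 128 x - 64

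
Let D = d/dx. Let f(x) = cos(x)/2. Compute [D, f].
- \frac{\sin{\left(x \right)}}{2}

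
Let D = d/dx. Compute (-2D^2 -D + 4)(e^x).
e^{x}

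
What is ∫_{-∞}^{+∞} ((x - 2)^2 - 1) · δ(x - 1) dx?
0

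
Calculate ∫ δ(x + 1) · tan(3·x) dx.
- \tan{\left(3 \right)}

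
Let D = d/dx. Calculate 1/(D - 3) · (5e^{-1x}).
- \frac{5 e^{- x}}{4}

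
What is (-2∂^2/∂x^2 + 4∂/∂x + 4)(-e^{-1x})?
2 e^{- x}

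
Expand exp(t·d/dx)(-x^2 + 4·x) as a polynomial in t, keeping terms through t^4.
- t^{2} - 2 t \left(x - 2\right) - x^{2} + 4 x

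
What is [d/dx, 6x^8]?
48 x^{7}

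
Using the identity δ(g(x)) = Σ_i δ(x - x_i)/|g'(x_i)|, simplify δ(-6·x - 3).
\frac{\delta(x + 1/2)}{6}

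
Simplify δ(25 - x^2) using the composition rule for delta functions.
\frac{\delta(x - 5) + \delta(x + 5)}{10}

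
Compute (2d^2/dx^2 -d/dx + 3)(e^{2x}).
9 e^{2 x}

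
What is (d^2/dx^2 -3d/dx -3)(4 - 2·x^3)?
6 x^{3} + 18 x^{2} - 12 x - 12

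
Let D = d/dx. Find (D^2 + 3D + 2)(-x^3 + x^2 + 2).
- 2 x^{3} - 7 x^{2} + 6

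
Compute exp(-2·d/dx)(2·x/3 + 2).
\frac{2 x}{3} + \frac{2}{3}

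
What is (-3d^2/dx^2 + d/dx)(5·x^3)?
15 x \left(x - 6\right)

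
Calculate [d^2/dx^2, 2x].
4\frac{d}{dx}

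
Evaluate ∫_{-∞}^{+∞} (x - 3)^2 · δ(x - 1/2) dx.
\frac{25}{4}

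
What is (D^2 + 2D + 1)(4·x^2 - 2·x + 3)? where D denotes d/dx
4 x^{2} + 14 x + 7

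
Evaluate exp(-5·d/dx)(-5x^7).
- 5 x^{7} + 175 x^{6} - 2625 x^{5} + 21875 x^{4} - 109375 x^{3} + 328125 x^{2} - 546875 x + 390625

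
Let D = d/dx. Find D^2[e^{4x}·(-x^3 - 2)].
\left(- 16 x^{3} - 24 x^{2} - 6 x - 32\right) e^{4 x}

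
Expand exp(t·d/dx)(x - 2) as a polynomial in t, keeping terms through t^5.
t + x - 2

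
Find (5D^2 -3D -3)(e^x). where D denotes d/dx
- e^{x}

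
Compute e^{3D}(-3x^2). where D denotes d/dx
- 3 x^{2} - 18 x - 27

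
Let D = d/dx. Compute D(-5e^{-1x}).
5 e^{- x}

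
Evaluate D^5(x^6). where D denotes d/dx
720 x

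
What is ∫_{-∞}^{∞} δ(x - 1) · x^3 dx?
1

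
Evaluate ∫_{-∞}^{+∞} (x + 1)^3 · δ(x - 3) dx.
64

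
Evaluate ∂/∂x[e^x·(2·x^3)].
2 x^{2} \left(x + 3\right) e^{x}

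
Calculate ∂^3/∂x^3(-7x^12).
- 9240 x^{9}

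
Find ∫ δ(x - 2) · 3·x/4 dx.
\frac{3}{2}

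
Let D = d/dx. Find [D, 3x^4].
12 x^{3}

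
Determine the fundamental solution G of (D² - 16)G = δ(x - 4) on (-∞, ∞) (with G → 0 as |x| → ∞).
-\frac{e^{-4|x - 4|}}{8}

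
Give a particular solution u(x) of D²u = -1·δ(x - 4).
-\frac{|x - 4|}{2}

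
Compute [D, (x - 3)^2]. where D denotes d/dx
2 x - 6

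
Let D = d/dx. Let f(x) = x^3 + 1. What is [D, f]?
3 x^{2}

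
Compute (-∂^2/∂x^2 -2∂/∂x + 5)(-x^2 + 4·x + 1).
- 5 x^{2} + 24 x - 1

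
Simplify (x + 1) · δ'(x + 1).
-\delta(x + 1)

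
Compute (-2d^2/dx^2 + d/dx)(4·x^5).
20 x^{3} \left(x - 8\right)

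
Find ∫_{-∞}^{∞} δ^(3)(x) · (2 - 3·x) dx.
0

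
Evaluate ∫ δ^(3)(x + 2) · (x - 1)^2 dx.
0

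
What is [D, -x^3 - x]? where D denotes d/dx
- 3 x^{2} - 1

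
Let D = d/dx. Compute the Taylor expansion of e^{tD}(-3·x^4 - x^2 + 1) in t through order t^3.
- 12 t^{3} x - t^{2} \left(18 x^{2} + 1\right) - 2 t x \left(6 x^{2} + 1\right) - 3 x^{4} - x^{2} + 1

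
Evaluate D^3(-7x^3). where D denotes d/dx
-42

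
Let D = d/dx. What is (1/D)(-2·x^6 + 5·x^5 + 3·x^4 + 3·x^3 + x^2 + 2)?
- \frac{2 x^{7}}{7} + \frac{5 x^{6}}{6} + \frac{3 x^{5}}{5} + \frac{3 x^{4}}{4} + \frac{x^{3}}{3} + 2 x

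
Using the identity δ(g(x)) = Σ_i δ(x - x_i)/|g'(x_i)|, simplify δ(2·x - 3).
\frac{\delta(x - 3/2)}{2}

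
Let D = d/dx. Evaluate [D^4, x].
4D^{3}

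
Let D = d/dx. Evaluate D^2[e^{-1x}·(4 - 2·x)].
2 \left(4 - x\right) e^{- x}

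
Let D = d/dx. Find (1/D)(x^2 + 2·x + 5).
\frac{x^{3}}{3} + x^{2} + 5 x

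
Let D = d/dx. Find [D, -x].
-1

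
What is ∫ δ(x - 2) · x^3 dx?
8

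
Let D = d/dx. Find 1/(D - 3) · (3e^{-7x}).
- \frac{3 e^{- 7 x}}{10}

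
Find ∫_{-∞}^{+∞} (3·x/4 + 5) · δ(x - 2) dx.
\frac{13}{2}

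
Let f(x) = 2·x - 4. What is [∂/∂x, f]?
2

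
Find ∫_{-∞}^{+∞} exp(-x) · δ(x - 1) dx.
e^{-1}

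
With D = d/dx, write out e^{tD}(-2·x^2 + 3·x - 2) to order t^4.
- 2 t^{2} - t \left(4 x - 3\right) - 2 x^{2} + 3 x - 2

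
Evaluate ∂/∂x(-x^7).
- 7 x^{6}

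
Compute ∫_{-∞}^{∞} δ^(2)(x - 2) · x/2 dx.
0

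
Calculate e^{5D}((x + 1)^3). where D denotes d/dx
x^{3} + 18 x^{2} + 108 x + 216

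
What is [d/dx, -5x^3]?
- 15 x^{2}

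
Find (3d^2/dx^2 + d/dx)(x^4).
4 x^{2} \left(x + 9\right)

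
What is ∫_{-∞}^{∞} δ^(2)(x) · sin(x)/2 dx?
0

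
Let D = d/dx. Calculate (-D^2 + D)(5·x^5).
25 x^{3} \left(x - 4\right)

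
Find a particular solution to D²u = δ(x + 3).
\frac{|x + 3|}{2}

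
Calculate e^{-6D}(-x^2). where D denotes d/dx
- x^{2} + 12 x - 36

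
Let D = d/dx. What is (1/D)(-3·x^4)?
- \frac{3 x^{5}}{5}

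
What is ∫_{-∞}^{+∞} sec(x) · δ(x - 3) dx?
\sec{\left(3 \right)}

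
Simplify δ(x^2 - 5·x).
\frac{\delta(x - 5) + \delta(x)}{5}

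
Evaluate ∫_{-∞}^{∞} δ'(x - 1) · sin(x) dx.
- \cos{\left(1 \right)}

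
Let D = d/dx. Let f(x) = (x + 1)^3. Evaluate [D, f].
3 \left(x + 1\right)^{2}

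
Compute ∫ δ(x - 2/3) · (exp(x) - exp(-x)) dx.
2 \sinh{\left(\frac{2}{3} \right)}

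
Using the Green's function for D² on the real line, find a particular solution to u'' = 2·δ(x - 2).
|x - 2|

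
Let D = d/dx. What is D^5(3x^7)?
7560 x^{2}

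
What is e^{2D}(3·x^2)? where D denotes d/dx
3 x^{2} + 12 x + 12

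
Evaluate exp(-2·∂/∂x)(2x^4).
2 x^{4} - 16 x^{3} + 48 x^{2} - 64 x + 32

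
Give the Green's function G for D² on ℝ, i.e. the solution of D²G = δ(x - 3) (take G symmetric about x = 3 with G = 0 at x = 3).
\frac{|x - 3|}{2}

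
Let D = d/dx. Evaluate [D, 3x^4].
12 x^{3}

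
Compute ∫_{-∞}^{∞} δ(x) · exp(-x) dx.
1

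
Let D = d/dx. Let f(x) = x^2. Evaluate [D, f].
2 x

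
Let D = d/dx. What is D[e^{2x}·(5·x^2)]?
10 x \left(x + 1\right) e^{2 x}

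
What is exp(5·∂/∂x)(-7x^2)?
- 7 x^{2} - 70 x - 175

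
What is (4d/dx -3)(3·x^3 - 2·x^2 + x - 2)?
- 9 x^{3} + 42 x^{2} - 19 x + 10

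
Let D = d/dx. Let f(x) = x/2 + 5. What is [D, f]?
\frac{1}{2}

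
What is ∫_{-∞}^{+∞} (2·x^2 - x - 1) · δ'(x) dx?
1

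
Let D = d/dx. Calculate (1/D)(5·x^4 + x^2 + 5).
x^{5} + \frac{x^{3}}{3} + 5 x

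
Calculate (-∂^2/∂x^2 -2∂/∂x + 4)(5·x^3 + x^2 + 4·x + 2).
20 x^{3} - 26 x^{2} - 18 x - 2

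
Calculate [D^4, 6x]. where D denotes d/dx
24D^{3}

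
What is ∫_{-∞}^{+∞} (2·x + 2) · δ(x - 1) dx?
4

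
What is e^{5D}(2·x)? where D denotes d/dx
2 x + 10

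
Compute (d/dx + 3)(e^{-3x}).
0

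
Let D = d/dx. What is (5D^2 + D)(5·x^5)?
25 x^{3} \left(x + 20\right)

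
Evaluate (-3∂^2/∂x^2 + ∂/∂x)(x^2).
2 x - 6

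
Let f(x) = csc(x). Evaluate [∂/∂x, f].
- \cot{\left(x \right)} \csc{\left(x \right)}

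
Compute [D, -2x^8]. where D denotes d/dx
- 16 x^{7}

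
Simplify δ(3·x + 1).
\frac{\delta(x + 1/3)}{3}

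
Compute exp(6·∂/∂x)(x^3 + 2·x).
x^{3} + 18 x^{2} + 110 x + 228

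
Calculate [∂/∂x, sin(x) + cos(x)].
- \sin{\left(x \right)} + \cos{\left(x \right)}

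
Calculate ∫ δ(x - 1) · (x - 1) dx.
0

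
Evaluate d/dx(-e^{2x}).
- 2 e^{2 x}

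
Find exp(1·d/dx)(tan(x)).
\tan{\left(x + 1 \right)}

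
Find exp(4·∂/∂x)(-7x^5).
- 7 x^{5} - 140 x^{4} - 1120 x^{3} - 4480 x^{2} - 8960 x - 7168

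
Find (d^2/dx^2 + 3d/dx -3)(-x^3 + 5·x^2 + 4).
3 x^{3} - 24 x^{2} + 24 x - 2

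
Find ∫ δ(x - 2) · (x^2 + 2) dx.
6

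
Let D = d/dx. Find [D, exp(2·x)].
2 e^{2 x}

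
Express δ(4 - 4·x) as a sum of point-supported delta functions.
\frac{\delta(x - 1)}{4}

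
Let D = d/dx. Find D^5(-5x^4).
0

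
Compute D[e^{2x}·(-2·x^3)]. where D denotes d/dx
x^{2} \left(- 4 x - 6\right) e^{2 x}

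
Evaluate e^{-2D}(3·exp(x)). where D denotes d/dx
3 e^{x - 2}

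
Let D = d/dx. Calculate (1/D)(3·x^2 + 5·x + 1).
x^{3} + \frac{5 x^{2}}{2} + x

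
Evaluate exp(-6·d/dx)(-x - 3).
3 - x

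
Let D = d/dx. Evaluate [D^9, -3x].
-27D^{8}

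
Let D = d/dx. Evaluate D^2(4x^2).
8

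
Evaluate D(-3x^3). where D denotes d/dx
- 9 x^{2}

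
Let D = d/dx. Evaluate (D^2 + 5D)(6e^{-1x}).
- 24 e^{- x}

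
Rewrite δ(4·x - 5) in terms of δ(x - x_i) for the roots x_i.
\frac{\delta(x - 5/4)}{4}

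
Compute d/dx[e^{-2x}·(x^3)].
x^{2} \left(3 - 2 x\right) e^{- 2 x}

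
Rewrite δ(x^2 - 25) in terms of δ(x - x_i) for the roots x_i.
\frac{\delta(x + 5) + \delta(x - 5)}{10}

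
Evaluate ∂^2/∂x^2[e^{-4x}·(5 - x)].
8 \left(11 - 2 x\right) e^{- 4 x}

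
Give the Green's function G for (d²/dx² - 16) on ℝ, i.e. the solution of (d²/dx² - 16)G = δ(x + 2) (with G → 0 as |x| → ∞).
-\frac{e^{-4|x + 2|}}{8}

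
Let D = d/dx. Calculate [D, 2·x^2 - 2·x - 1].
4 x - 2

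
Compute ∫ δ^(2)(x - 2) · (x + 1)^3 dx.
18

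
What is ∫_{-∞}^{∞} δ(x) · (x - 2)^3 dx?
-8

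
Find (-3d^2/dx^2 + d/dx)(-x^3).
3 x \left(6 - x\right)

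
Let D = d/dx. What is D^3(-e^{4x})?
- 64 e^{4 x}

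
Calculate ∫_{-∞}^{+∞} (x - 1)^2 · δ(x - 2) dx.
1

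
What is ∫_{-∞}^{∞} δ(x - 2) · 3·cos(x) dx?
3 \cos{\left(2 \right)}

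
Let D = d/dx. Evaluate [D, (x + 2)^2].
2 x + 4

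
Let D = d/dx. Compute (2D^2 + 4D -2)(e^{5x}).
68 e^{5 x}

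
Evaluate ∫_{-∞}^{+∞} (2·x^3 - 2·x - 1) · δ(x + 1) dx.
-1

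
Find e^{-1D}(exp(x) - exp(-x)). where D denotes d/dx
- e^{1 - x} + e^{x - 1}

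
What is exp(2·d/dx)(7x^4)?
7 x^{4} + 56 x^{3} + 168 x^{2} + 224 x + 112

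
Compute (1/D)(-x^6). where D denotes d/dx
- \frac{x^{7}}{7}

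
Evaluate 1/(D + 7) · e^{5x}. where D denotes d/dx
\frac{e^{5 x}}{12}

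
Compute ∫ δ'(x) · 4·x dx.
-4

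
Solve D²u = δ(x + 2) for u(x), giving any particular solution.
\frac{|x + 2|}{2}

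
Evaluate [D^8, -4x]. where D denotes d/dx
-32D^{7}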